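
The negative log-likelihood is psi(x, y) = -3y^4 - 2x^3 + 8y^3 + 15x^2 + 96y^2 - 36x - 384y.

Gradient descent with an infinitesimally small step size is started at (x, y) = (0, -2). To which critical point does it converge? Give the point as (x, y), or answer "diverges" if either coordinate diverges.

(2, 2)

psi is separable, so gradient descent decouples: x follows -∂psi/∂x, y follows -∂psi/∂y.
∂psi/∂x = -6(x - 3)(x - 2); at x=0 this is -36, so x increases.
∂psi/∂y = -12(y - 4)(y - 2)(y + 4); at y=-2 this is -576, so y increases.
x converges to its nearest critical value 2 (a local min of the x-part); y converges to 2. The iterate converges to (2, 2).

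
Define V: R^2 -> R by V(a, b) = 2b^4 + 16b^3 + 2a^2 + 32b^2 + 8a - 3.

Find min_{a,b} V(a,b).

V(a,b) separates as P(a) + Q(b) − 3, so its minimum is min P + min Q − 3.
P'(a) = 4a + 8 vanishes at a ∈ {-2}; Q'(b) = 8b(b + 2)(b + 4) vanishes at b ∈ {-4, -2, 0}.
Local minima of P (where P''>0): P(-2)=-8. Local minima of Q: Q(-4)=0, Q(0)=0.
So the global minimum of V is P(-2) + Q(-4) − 3 = -8 + 0 − 3 = -11, attained at (-2, -4).

-11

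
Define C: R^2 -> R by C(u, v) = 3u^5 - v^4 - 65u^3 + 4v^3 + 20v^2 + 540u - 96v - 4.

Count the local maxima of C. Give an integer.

C separates as a function of u plus a function of v, so ∇C=0 decouples.
∂C/∂u = 15(u - 3)(u - 2)(u + 2)(u + 3) = 0 at u ∈ {-3, -2, 2, 3}; ∂C/∂v = -4(v - 4)(v - 2)(v + 3) = 0 at v ∈ {-3, 2, 4}.
The Hessian is diagonal: diag(C_uu, C_vv). Second derivatives: C_uu(-3)=-450, C_uu(-2)=300, C_uu(2)=-300, C_uu(3)=450; C_vv(-3)=-140, C_vv(2)=40, C_vv(4)=-56.
Local maxima occur where both diagonal entries negative: (-3, -3), (-3, 4), (2, -3), (2, 4). Count: 4.

4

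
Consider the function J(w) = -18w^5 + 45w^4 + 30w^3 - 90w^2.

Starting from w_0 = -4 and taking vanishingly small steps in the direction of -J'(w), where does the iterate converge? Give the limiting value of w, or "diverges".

J'(w) = -90w(w - 2)(w - 1)(w + 1), so J'(-4) = -32400.
Gradient descent moves in the -J' direction, i.e. w is increasing.
The nearest critical point in that direction is w = -1, where J'' = 540 > 0 (a local minimum). The iterate converges there.

-1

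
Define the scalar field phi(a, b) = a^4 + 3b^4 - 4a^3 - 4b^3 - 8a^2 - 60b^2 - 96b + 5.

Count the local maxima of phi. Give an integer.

phi separates as a function of a plus a function of b, so ∇phi=0 decouples.
∂phi/∂a = 4a(a - 4)(a + 1) = 0 at a ∈ {-1, 0, 4}; ∂phi/∂b = 12(b - 4)(b + 1)(b + 2) = 0 at b ∈ {-2, -1, 4}.
The Hessian is diagonal: diag(phi_aa, phi_bb). Second derivatives: phi_aa(-1)=20, phi_aa(0)=-16, phi_aa(4)=80; phi_bb(-2)=72, phi_bb(-1)=-60, phi_bb(4)=360.
Local maxima occur where both diagonal entries negative: (0, -1). Count: 1.

1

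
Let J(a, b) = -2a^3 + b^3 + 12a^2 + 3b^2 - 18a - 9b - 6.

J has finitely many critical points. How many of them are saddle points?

J separates as a function of a plus a function of b, so ∇J=0 decouples.
∂J/∂a = -6(a - 3)(a - 1) = 0 at a ∈ {1, 3}; ∂J/∂b = 3(b - 1)(b + 3) = 0 at b ∈ {-3, 1}.
The Hessian is diagonal: diag(J_aa, J_bb). Second derivatives: J_aa(1)=12, J_aa(3)=-12; J_bb(-3)=-12, J_bb(1)=12.
Saddle points occur where the two diagonal entries have opposite signs: (1, -3), (3, 1). Count: 2.

2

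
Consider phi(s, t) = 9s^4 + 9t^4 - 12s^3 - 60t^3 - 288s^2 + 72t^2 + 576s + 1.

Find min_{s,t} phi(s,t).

phi(s,t) separates as P(s) + Q(t) + 1, so its minimum is min P + min Q + 1.
P'(s) = 36(s - 4)(s - 1)(s + 4) vanishes at s ∈ {-4, 1, 4}; Q'(t) = 36t(t - 4)(t - 1) vanishes at t ∈ {0, 1, 4}.
Local minima of P (where P''>0): P(-4)=-3840, P(4)=-768. Local minima of Q: Q(0)=0, Q(4)=-384.
So the global minimum of phi is P(-4) + Q(4) + 1 = -3840 − 384 + 1 = -4223, attained at (-4, 4).

-4223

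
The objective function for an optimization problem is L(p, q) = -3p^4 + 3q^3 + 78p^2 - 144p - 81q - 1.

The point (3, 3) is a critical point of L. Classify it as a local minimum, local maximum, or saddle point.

The mixed partial ∂²L/∂p∂q is 0, so the Hessian at any point is diag(L_pp, L_qq) = diag(12(-3p^2 + 13), 18q).
At (3, 3): H = diag(-168, 54).
The eigenvalues have opposite signs, so H is indefinite: a saddle point.

saddle point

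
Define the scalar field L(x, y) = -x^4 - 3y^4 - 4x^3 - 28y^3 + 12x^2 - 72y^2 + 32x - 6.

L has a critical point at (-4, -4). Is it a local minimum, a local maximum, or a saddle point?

The mixed partial ∂²L/∂x∂y is 0, so the Hessian at any point is diag(L_xx, L_yy) = diag(12(-x^2 - 2x + 2), -12(3y^2 + 14y + 12)).
At (-4, -4): H = diag(-72, -48).
Both eigenvalues are negative, so H is negative definite: a local maximum.

local maximum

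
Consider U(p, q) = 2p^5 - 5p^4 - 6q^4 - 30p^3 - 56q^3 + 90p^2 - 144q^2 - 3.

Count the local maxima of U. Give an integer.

4

U separates as a function of p plus a function of q, so ∇U=0 decouples.
∂U/∂p = 10p(p - 3)(p - 2)(p + 3) = 0 at p ∈ {-3, 0, 2, 3}; ∂U/∂q = -24q(q + 3)(q + 4) = 0 at q ∈ {-4, -3, 0}.
The Hessian is diagonal: diag(U_pp, U_qq). Second derivatives: U_pp(-3)=-900, U_pp(0)=180, U_pp(2)=-100, U_pp(3)=180; U_qq(-4)=-96, U_qq(-3)=72, U_qq(0)=-288.
Local maxima occur where both diagonal entries negative: (-3, -4), (-3, 0), (2, -4), (2, 0). Count: 4.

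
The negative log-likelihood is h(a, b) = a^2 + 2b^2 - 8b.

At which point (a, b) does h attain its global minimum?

(0, 2)

h(a,b) separates as P(a) + Q(b), so its minimum is min P + min Q.
P'(a) = 2a vanishes at a ∈ {0}; Q'(b) = 4b - 8 vanishes at b ∈ {2}.
Local minima of P (where P''>0): P(0)=0. Local minima of Q: Q(2)=-8.
So the global minimum of h is P(0) + Q(2) = 0 − 8 = -8, attained at (0, 2).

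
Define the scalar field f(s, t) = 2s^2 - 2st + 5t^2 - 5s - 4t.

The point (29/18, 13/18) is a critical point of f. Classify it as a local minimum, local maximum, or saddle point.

The Hessian of f is constant: H = [[4, -2], [-2, 10]].
det(H) = 4·10 − (-2)² = 36.
det(H) > 0 and tr(H) = 14 > 0, so H is positive definite and the point is a local minimum.

local minimum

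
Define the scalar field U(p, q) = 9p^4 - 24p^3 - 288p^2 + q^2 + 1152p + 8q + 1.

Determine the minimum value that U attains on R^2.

U(p,q) separates as A(p) + B(q) + 1, so its minimum is min A + min B + 1.
A'(p) = 36(p - 4)(p - 2)(p + 4) vanishes at p ∈ {-4, 2, 4}; B'(q) = 2q + 8 vanishes at q ∈ {-4}.
Local minima of A (where A''>0): A(-4)=-5376, A(4)=768. Local minima of B: B(-4)=-16.
So the global minimum of U is A(-4) + B(-4) + 1 = -5376 − 16 + 1 = -5391, attained at (-4, -4).

-5391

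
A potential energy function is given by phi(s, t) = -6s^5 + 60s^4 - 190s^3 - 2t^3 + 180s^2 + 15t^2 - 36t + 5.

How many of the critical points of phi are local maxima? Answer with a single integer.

2

phi separates as a function of s plus a function of t, so ∇phi=0 decouples.
∂phi/∂s = -30s(s - 4)(s - 3)(s - 1) = 0 at s ∈ {0, 1, 3, 4}; ∂phi/∂t = -6(t - 3)(t - 2) = 0 at t ∈ {2, 3}.
The Hessian is diagonal: diag(phi_ss, phi_tt). Second derivatives: phi_ss(0)=360, phi_ss(1)=-180, phi_ss(3)=180, phi_ss(4)=-360; phi_tt(2)=6, phi_tt(3)=-6.
Local maxima occur where both diagonal entries negative: (1, 3), (4, 3). Count: 2.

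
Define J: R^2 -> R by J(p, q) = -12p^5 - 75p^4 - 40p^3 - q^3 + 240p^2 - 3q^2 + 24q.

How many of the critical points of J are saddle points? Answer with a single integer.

J separates as a function of p plus a function of q, so ∇J=0 decouples.
∂J/∂p = -60p(p - 1)(p + 2)(p + 4) = 0 at p ∈ {-4, -2, 0, 1}; ∂J/∂q = -3(q - 2)(q + 4) = 0 at q ∈ {-4, 2}.
The Hessian is diagonal: diag(J_pp, J_qq). Second derivatives: J_pp(-4)=2400, J_pp(-2)=-720, J_pp(0)=480, J_pp(1)=-900; J_qq(-4)=18, J_qq(2)=-18.
Saddle points occur where the two diagonal entries have opposite signs: (-4, 2), (-2, -4), (0, 2), (1, -4). Count: 4.

4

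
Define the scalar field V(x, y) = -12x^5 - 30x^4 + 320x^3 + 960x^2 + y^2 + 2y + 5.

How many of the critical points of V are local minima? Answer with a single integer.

2

V separates as a function of x plus a function of y, so ∇V=0 decouples.
∂V/∂x = -60x(x - 4)(x + 2)(x + 4) = 0 at x ∈ {-4, -2, 0, 4}; ∂V/∂y = 2(y + 1) = 0 at y ∈ {-1}.
The Hessian is diagonal: diag(V_xx, V_yy). Second derivatives: V_xx(-4)=3840, V_xx(-2)=-1440, V_xx(0)=1920, V_xx(4)=-11520; V_yy(-1)=2.
Local minima occur where both diagonal entries positive: (-4, -1), (0, -1). Count: 2.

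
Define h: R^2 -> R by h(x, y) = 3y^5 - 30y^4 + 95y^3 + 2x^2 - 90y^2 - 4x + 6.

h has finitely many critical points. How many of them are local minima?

2

h separates as a function of x plus a function of y, so ∇h=0 decouples.
∂h/∂x = 4(x - 1) = 0 at x ∈ {1}; ∂h/∂y = 15y(y - 4)(y - 3)(y - 1) = 0 at y ∈ {0, 1, 3, 4}.
The Hessian is diagonal: diag(h_xx, h_yy). Second derivatives: h_xx(1)=4; h_yy(0)=-180, h_yy(1)=90, h_yy(3)=-90, h_yy(4)=180.
Local minima occur where both diagonal entries positive: (1, 1), (1, 4). Count: 2.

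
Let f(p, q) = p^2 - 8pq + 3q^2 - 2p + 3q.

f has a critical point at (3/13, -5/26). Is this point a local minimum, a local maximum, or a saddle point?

saddle point

The Hessian of f is constant: H = [[2, -8], [-8, 6]].
det(H) = 2·6 − (-8)² = -52.
Since det(H) < 0, H is indefinite and the critical point is a saddle point.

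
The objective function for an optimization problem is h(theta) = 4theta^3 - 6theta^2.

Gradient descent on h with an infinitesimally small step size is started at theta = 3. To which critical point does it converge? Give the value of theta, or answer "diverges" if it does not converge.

1

h'(theta) = 12theta(theta - 1), so h'(3) = 72.
Gradient descent moves in the -h' direction, i.e. theta is decreasing.
The nearest critical point in that direction is theta = 1, where h'' = 12 > 0 (a local minimum). The iterate converges there.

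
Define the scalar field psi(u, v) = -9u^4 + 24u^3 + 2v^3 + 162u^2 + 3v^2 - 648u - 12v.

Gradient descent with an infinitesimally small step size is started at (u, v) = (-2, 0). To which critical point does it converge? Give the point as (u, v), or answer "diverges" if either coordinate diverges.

psi is separable, so gradient descent decouples: u follows -∂psi/∂u, v follows -∂psi/∂v.
∂psi/∂u = -36(u - 3)(u - 2)(u + 3); at u=-2 this is -720, so u increases.
∂psi/∂v = 6(v - 1)(v + 2); at v=0 this is -12, so v increases.
u converges to its nearest critical value 2 (a local min of the u-part); v converges to 1. The iterate converges to (2, 1).

(2, 1)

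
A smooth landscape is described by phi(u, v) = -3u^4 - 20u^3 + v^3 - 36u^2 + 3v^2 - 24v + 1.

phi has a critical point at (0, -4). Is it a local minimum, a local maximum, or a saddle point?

local maximum

The mixed partial ∂²phi/∂u∂v is 0, so the Hessian at any point is diag(phi_uu, phi_vv) = diag(-12(3u^2 + 10u + 6), 6(v + 1)).
At (0, -4): H = diag(-72, -18).
Both eigenvalues are negative, so H is negative definite: a local maximum.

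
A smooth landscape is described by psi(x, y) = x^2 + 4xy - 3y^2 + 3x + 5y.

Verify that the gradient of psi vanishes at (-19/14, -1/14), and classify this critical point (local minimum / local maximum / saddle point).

∇psi = (2x + 4y + 3, 4x - 6y + 5); substituting (-19/14, -1/14) gives ∇psi = (0, 0), so (-19/14, -1/14) is indeed a critical point.
The Hessian of psi is constant: H = [[2, 4], [4, -6]].
det(H) = 2·(-6) − 4² = -28.
Since det(H) < 0, H is indefinite and the critical point is a saddle point.

saddle point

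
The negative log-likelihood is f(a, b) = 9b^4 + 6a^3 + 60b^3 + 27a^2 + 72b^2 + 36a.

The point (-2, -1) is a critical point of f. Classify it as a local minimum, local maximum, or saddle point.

The mixed partial ∂²f/∂a∂b is 0, so the Hessian at any point is diag(f_aa, f_bb) = diag(18(2a + 3), 36(3b^2 + 10b + 4)).
At (-2, -1): H = diag(-18, -108).
Both eigenvalues are negative, so H is negative definite: a local maximum.

local maximum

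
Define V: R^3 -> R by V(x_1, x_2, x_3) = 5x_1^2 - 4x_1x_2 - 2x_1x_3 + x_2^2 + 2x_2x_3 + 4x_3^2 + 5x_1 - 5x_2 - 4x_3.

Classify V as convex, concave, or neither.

V is quadratic, so its Hessian is the constant matrix H = [[10, -4, -2], [-4, 2, 2], [-2, 2, 8]].
Leading principal minors: 10, 4, 16.
All positive ⇒ H ≻ 0 ⇒ convex.

convex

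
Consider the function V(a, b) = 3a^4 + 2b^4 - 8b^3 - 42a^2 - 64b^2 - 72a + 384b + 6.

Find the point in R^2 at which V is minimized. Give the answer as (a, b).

(3, -4)

V(a,b) separates as P(a) + Q(b) + 6, so its minimum is min P + min Q + 6.
P'(a) = 12(a - 3)(a + 1)(a + 2) vanishes at a ∈ {-2, -1, 3}; Q'(b) = 8(b - 4)(b - 3)(b + 4) vanishes at b ∈ {-4, 3, 4}.
Local minima of P (where P''>0): P(-2)=24, P(3)=-351. Local minima of Q: Q(-4)=-1536, Q(4)=512.
So the global minimum of V is P(3) + Q(-4) + 6 = -351 − 1536 + 6 = -1881, attained at (3, -4).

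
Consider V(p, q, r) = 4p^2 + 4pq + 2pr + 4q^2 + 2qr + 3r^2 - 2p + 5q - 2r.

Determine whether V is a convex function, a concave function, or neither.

convex

V is quadratic, so its Hessian is the constant matrix H = [[8, 4, 2], [4, 8, 2], [2, 2, 6]].
Leading principal minors: 8, 48, 256.
All positive ⇒ H ≻ 0 ⇒ convex.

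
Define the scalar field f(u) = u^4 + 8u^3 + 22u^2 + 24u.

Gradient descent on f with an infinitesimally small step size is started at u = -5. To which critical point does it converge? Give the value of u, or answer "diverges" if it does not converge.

f'(u) = 4(u + 1)(u + 2)(u + 3), so f'(-5) = -96.
Gradient descent moves in the -f' direction, i.e. u is increasing.
The nearest critical point in that direction is u = -3, where f'' = 8 > 0 (a local minimum). The iterate converges there.

-3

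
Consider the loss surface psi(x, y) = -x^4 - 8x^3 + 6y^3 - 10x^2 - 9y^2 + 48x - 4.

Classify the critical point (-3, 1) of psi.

local minimum

The mixed partial ∂²psi/∂x∂y is 0, so the Hessian at any point is diag(psi_xx, psi_yy) = diag(-4(3x^2 + 12x + 5), 18(2y - 1)).
At (-3, 1): H = diag(16, 18).
Both eigenvalues are positive, so H is positive definite: a local minimum.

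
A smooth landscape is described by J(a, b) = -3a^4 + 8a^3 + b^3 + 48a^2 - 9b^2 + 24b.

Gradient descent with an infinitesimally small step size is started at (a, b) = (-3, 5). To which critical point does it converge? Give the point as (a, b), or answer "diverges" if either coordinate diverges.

J is separable, so gradient descent decouples: a follows -∂J/∂a, b follows -∂J/∂b.
∂J/∂a = -12a(a - 4)(a + 2); at a=-3 this is 252, so a decreases.
∂J/∂b = 3(b - 4)(b - 2); at b=5 this is 9, so b decreases.
The a-coordinate has no critical point in that direction and runs off to infinity.

diverges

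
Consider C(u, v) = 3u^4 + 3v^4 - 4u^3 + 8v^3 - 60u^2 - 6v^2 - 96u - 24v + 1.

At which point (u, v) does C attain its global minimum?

(4, 1)

C(u,v) separates as P(u) + Q(v) + 1, so its minimum is min P + min Q + 1.
P'(u) = 12(u - 4)(u + 1)(u + 2) vanishes at u ∈ {-2, -1, 4}; Q'(v) = 12(v - 1)(v + 1)(v + 2) vanishes at v ∈ {-2, -1, 1}.
Local minima of P (where P''>0): P(-2)=32, P(4)=-832. Local minima of Q: Q(-2)=8, Q(1)=-19.
So the global minimum of C is P(4) + Q(1) + 1 = -832 − 19 + 1 = -850, attained at (4, 1).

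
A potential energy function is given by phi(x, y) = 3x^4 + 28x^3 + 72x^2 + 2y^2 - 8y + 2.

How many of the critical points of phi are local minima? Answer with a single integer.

2

phi separates as a function of x plus a function of y, so ∇phi=0 decouples.
∂phi/∂x = 12x(x + 3)(x + 4) = 0 at x ∈ {-4, -3, 0}; ∂phi/∂y = 4(y - 2) = 0 at y ∈ {2}.
The Hessian is diagonal: diag(phi_xx, phi_yy). Second derivatives: phi_xx(-4)=48, phi_xx(-3)=-36, phi_xx(0)=144; phi_yy(2)=4.
Local minima occur where both diagonal entries positive: (-4, 2), (0, 2). Count: 2.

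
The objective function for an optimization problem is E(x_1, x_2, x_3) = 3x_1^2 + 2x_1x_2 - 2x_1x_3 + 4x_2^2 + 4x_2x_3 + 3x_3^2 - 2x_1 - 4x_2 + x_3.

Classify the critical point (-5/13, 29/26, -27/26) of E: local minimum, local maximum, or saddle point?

The Hessian is constant: H = [[6, 2, -2], [2, 8, 4], [-2, 4, 6]].
Leading principal minors: Δ₁ = 6, Δ₂ = 44, Δ₃ = 104.
All leading minors are positive, so H is positive definite: a local minimum.

local minimum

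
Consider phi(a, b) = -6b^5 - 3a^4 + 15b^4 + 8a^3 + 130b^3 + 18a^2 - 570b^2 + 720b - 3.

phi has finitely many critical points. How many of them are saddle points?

6

phi separates as a function of a plus a function of b, so ∇phi=0 decouples.
∂phi/∂a = -12a(a - 3)(a + 1) = 0 at a ∈ {-1, 0, 3}; ∂phi/∂b = -30(b - 3)(b - 2)(b - 1)(b + 4) = 0 at b ∈ {-4, 1, 2, 3}.
The Hessian is diagonal: diag(phi_aa, phi_bb). Second derivatives: phi_aa(-1)=-48, phi_aa(0)=36, phi_aa(3)=-144; phi_bb(-4)=6300, phi_bb(1)=-300, phi_bb(2)=180, phi_bb(3)=-420.
Saddle points occur where the two diagonal entries have opposite signs: (-1, -4), (-1, 2), (0, 1), (0, 3), (3, -4), (3, 2). Count: 6.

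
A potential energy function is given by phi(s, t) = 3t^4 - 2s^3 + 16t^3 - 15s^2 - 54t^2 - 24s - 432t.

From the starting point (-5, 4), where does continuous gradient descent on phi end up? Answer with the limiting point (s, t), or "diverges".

(-4, 3)

phi is separable, so gradient descent decouples: s follows -∂phi/∂s, t follows -∂phi/∂t.
∂phi/∂s = -6(s + 1)(s + 4); at s=-5 this is -24, so s increases.
∂phi/∂t = 12(t - 3)(t + 3)(t + 4); at t=4 this is 672, so t decreases.
s converges to its nearest critical value -4 (a local min of the s-part); t converges to 3. The iterate converges to (-4, 3).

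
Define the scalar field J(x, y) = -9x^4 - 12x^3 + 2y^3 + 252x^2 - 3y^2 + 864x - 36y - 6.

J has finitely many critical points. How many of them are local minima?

J separates as a function of x plus a function of y, so ∇J=0 decouples.
∂J/∂x = -36(x - 4)(x + 2)(x + 3) = 0 at x ∈ {-3, -2, 4}; ∂J/∂y = 6(y - 3)(y + 2) = 0 at y ∈ {-2, 3}.
The Hessian is diagonal: diag(J_xx, J_yy). Second derivatives: J_xx(-3)=-252, J_xx(-2)=216, J_xx(4)=-1512; J_yy(-2)=-30, J_yy(3)=30.
Local minima occur where both diagonal entries positive: (-2, 3). Count: 1.

1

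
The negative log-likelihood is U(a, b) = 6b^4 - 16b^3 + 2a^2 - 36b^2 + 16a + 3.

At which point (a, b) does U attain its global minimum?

(-4, 3)

U(a,b) separates as P(a) + Q(b) + 3, so its minimum is min P + min Q + 3.
P'(a) = 4a + 16 vanishes at a ∈ {-4}; Q'(b) = 24b(b - 3)(b + 1) vanishes at b ∈ {-1, 0, 3}.
Local minima of P (where P''>0): P(-4)=-32. Local minima of Q: Q(-1)=-14, Q(3)=-270.
So the global minimum of U is P(-4) + Q(3) + 3 = -32 − 270 + 3 = -299, attained at (-4, 3).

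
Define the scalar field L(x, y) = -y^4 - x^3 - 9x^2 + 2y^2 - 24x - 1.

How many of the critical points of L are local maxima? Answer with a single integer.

L separates as a function of x plus a function of y, so ∇L=0 decouples.
∂L/∂x = -3(x + 2)(x + 4) = 0 at x ∈ {-4, -2}; ∂L/∂y = -4y(y - 1)(y + 1) = 0 at y ∈ {-1, 0, 1}.
The Hessian is diagonal: diag(L_xx, L_yy). Second derivatives: L_xx(-4)=6, L_xx(-2)=-6; L_yy(-1)=-8, L_yy(0)=4, L_yy(1)=-8.
Local maxima occur where both diagonal entries negative: (-2, -1), (-2, 1). Count: 2.

2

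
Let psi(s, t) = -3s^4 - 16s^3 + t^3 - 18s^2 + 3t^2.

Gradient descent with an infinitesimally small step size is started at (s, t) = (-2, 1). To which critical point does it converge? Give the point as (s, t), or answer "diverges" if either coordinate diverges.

(-1, 0)

psi is separable, so gradient descent decouples: s follows -∂psi/∂s, t follows -∂psi/∂t.
∂psi/∂s = -12s(s + 1)(s + 3); at s=-2 this is -24, so s increases.
∂psi/∂t = 3t(t + 2); at t=1 this is 9, so t decreases.
s converges to its nearest critical value -1 (a local min of the s-part); t converges to 0. The iterate converges to (-1, 0).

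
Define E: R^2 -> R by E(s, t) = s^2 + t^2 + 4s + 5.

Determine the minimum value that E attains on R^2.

E(s,t) separates as P(s) + Q(t) + 5, so its minimum is min P + min Q + 5.
P'(s) = 2s + 4 vanishes at s ∈ {-2}; Q'(t) = 2t vanishes at t ∈ {0}.
Local minima of P (where P''>0): P(-2)=-4. Local minima of Q: Q(0)=0.
So the global minimum of E is P(-2) + Q(0) + 5 = -4 + 0 + 5 = 1, attained at (-2, 0).

1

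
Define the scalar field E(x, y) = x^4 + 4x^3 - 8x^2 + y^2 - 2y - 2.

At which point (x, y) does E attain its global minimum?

E(x,y) separates as P(x) + Q(y) − 2, so its minimum is min P + min Q − 2.
P'(x) = 4x(x - 1)(x + 4) vanishes at x ∈ {-4, 0, 1}; Q'(y) = 2y - 2 vanishes at y ∈ {1}.
Local minima of P (where P''>0): P(-4)=-128, P(1)=-3. Local minima of Q: Q(1)=-1.
So the global minimum of E is P(-4) + Q(1) − 2 = -128 − 1 − 2 = -131, attained at (-4, 1).

(-4, 1)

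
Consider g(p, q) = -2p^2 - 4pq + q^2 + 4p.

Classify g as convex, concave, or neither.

g is quadratic, so its Hessian is the constant matrix H = [[-4, -4], [-4, 2]].
det(H) = -24, tr(H) = -2.
det(H) < 0, so H is indefinite: neither convex nor concave.

neither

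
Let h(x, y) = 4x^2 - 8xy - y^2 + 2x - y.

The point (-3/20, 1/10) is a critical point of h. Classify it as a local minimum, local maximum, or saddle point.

The Hessian of h is constant: H = [[8, -8], [-8, -2]].
det(H) = 8·(-2) − (-8)² = -80.
Since det(H) < 0, H is indefinite and the critical point is a saddle point.

saddle point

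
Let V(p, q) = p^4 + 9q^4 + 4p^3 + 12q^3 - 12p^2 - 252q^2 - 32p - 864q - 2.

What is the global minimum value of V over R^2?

-4482

V(p,q) separates as A(p) + B(q) − 2, so its minimum is min A + min B − 2.
A'(p) = 4(p - 2)(p + 1)(p + 4) vanishes at p ∈ {-4, -1, 2}; B'(q) = 36(q - 4)(q + 2)(q + 3) vanishes at q ∈ {-3, -2, 4}.
Local minima of A (where A''>0): A(-4)=-64, A(2)=-64. Local minima of B: B(-3)=729, B(4)=-4416.
So the global minimum of V is A(-4) + B(4) − 2 = -64 − 4416 − 2 = -4482, attained at (-4, 4).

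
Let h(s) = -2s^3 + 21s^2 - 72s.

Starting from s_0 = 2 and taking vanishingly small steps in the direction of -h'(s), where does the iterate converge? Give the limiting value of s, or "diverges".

3

h'(s) = -6(s - 4)(s - 3), so h'(2) = -12.
Gradient descent moves in the -h' direction, i.e. s is increasing.
The nearest critical point in that direction is s = 3, where h'' = 6 > 0 (a local minimum). The iterate converges there.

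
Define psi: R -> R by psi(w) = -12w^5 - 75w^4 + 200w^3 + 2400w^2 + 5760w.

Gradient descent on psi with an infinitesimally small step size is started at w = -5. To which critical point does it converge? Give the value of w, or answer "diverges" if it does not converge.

psi'(w) = -60(w - 4)(w + 2)(w + 3)(w + 4), so psi'(-5) = -3240.
Gradient descent moves in the -psi' direction, i.e. w is increasing.
The nearest critical point in that direction is w = -4, where psi'' = 960 > 0 (a local minimum). The iterate converges there.

-4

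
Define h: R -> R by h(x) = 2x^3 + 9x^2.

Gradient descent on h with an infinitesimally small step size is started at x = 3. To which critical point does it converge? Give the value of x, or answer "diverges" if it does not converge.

0

h'(x) = 6x(x + 3), so h'(3) = 108.
Gradient descent moves in the -h' direction, i.e. x is decreasing.
The nearest critical point in that direction is x = 0, where h'' = 18 > 0 (a local minimum). The iterate converges there.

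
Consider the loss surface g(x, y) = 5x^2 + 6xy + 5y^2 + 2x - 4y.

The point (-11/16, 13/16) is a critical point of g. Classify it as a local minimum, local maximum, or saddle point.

local minimum

The Hessian of g is constant: H = [[10, 6], [6, 10]].
det(H) = 10·10 − 6² = 64.
det(H) > 0 and tr(H) = 20 > 0, so H is positive definite and the point is a local minimum.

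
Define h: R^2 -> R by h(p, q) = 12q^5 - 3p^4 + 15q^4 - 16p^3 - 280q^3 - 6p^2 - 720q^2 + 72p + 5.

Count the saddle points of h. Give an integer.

h separates as a function of p plus a function of q, so ∇h=0 decouples.
∂h/∂p = -12(p - 1)(p + 2)(p + 3) = 0 at p ∈ {-3, -2, 1}; ∂h/∂q = 60q(q - 4)(q + 2)(q + 3) = 0 at q ∈ {-3, -2, 0, 4}.
The Hessian is diagonal: diag(h_pp, h_qq). Second derivatives: h_pp(-3)=-48, h_pp(-2)=36, h_pp(1)=-144; h_qq(-3)=-1260, h_qq(-2)=720, h_qq(0)=-1440, h_qq(4)=10080.
Saddle points occur where the two diagonal entries have opposite signs: (-3, -2), (-3, 4), (-2, -3), (-2, 0), (1, -2), (1, 4). Count: 6.

6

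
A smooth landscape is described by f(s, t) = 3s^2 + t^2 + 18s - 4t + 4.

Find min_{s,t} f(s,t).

-27

f(s,t) separates as P(s) + Q(t) + 4, so its minimum is min P + min Q + 4.
P'(s) = 6s + 18 vanishes at s ∈ {-3}; Q'(t) = 2(t - 2) vanishes at t ∈ {2}.
Local minima of P (where P''>0): P(-3)=-27. Local minima of Q: Q(2)=-4.
So the global minimum of f is P(-3) + Q(2) + 4 = -27 − 4 + 4 = -27, attained at (-3, 2).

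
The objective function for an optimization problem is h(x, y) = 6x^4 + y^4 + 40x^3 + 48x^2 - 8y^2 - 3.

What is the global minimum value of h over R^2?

h(x,y) separates as P(x) + Q(y) − 3, so its minimum is min P + min Q − 3.
P'(x) = 24x(x + 1)(x + 4) vanishes at x ∈ {-4, -1, 0}; Q'(y) = 4y(y - 2)(y + 2) vanishes at y ∈ {-2, 0, 2}.
Local minima of P (where P''>0): P(-4)=-256, P(0)=0. Local minima of Q: Q(-2)=-16, Q(2)=-16.
So the global minimum of h is P(-4) + Q(-2) − 3 = -256 − 16 − 3 = -275, attained at (-4, -2).

-275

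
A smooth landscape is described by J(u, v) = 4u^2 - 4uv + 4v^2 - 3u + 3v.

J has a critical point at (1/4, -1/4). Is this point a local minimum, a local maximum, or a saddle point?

local minimum

The Hessian of J is constant: H = [[8, -4], [-4, 8]].
det(H) = 8·8 − (-4)² = 48.
det(H) > 0 and tr(H) = 16 > 0, so H is positive definite and the point is a local minimum.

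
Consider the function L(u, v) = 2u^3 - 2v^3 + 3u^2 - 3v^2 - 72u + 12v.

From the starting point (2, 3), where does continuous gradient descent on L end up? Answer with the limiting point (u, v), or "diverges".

diverges

L is separable, so gradient descent decouples: u follows -∂L/∂u, v follows -∂L/∂v.
∂L/∂u = 6(u - 3)(u + 4); at u=2 this is -36, so u increases.
∂L/∂v = -6(v - 1)(v + 2); at v=3 this is -60, so v increases.
The v-coordinate has no critical point in that direction and runs off to infinity.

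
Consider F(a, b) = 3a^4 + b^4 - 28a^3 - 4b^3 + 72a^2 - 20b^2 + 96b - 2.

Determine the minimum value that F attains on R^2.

F(a,b) separates as P(a) + Q(b) − 2, so its minimum is min P + min Q − 2.
P'(a) = 12a(a - 4)(a - 3) vanishes at a ∈ {0, 3, 4}; Q'(b) = 4(b - 4)(b - 2)(b + 3) vanishes at b ∈ {-3, 2, 4}.
Local minima of P (where P''>0): P(0)=0, P(4)=128. Local minima of Q: Q(-3)=-279, Q(4)=64.
So the global minimum of F is P(0) + Q(-3) − 2 = 0 − 279 − 2 = -281, attained at (0, -3).

-281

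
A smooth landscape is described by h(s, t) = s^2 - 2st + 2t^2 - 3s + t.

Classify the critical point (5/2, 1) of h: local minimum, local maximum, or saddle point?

local minimum

The Hessian of h is constant: H = [[2, -2], [-2, 4]].
det(H) = 2·4 − (-2)² = 4.
det(H) > 0 and tr(H) = 6 > 0, so H is positive definite and the point is a local minimum.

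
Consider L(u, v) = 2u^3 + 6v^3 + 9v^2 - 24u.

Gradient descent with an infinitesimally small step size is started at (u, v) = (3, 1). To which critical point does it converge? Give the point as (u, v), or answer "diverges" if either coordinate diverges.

L is separable, so gradient descent decouples: u follows -∂L/∂u, v follows -∂L/∂v.
∂L/∂u = 6(u - 2)(u + 2); at u=3 this is 30, so u decreases.
∂L/∂v = 18v(v + 1); at v=1 this is 36, so v decreases.
u converges to its nearest critical value 2 (a local min of the u-part); v converges to 0. The iterate converges to (2, 0).

(2, 0)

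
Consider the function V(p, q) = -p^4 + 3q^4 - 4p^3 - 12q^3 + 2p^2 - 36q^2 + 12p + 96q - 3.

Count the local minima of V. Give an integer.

2

V separates as a function of p plus a function of q, so ∇V=0 decouples.
∂V/∂p = -4(p - 1)(p + 1)(p + 3) = 0 at p ∈ {-3, -1, 1}; ∂V/∂q = 12(q - 4)(q - 1)(q + 2) = 0 at q ∈ {-2, 1, 4}.
The Hessian is diagonal: diag(V_pp, V_qq). Second derivatives: V_pp(-3)=-32, V_pp(-1)=16, V_pp(1)=-32; V_qq(-2)=216, V_qq(1)=-108, V_qq(4)=216.
Local minima occur where both diagonal entries positive: (-1, -2), (-1, 4). Count: 2.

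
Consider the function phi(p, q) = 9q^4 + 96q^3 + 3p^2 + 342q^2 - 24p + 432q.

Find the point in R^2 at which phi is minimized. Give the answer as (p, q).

phi(p,q) separates as A(p) + B(q), so its minimum is min A + min B.
A'(p) = 6p - 24 vanishes at p ∈ {4}; B'(q) = 36(q + 1)(q + 3)(q + 4) vanishes at q ∈ {-4, -3, -1}.
Local minima of A (where A''>0): A(4)=-48. Local minima of B: B(-4)=-96, B(-1)=-177.
So the global minimum of phi is A(4) + B(-1) = -48 − 177 = -225, attained at (4, -1).

(4, -1)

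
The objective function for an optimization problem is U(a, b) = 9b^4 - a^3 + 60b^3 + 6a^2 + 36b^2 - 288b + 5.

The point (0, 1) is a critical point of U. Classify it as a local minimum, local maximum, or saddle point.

The mixed partial ∂²U/∂a∂b is 0, so the Hessian at any point is diag(U_aa, U_bb) = diag(6(-a + 2), 36(3b^2 + 10b + 2)).
At (0, 1): H = diag(12, 540).
Both eigenvalues are positive, so H is positive definite: a local minimum.

local minimum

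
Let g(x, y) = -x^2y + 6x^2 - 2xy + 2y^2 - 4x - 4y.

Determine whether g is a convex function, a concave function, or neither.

The term -x^2y is cubic, so the Hessian is not constant.
∂²g/∂x² = -2y + 12, which takes both signs as y varies (negative for sufficiently large y). A diagonal entry of the Hessian changing sign means the Hessian is neither positive- nor negative-semidefinite on all of R^2.

neither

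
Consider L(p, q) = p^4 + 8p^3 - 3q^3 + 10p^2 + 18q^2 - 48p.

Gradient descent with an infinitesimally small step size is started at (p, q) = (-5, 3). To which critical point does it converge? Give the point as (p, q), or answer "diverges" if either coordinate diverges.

L is separable, so gradient descent decouples: p follows -∂L/∂p, q follows -∂L/∂q.
∂L/∂p = 4(p - 1)(p + 3)(p + 4); at p=-5 this is -48, so p increases.
∂L/∂q = -9q(q - 4); at q=3 this is 27, so q decreases.
p converges to its nearest critical value -4 (a local min of the p-part); q converges to 0. The iterate converges to (-4, 0).

(-4, 0)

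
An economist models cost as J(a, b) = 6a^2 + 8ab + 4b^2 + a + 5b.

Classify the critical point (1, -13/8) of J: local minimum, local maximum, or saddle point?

The Hessian of J is constant: H = [[12, 8], [8, 8]].
det(H) = 12·8 − 8² = 32.
det(H) > 0 and tr(H) = 20 > 0, so H is positive definite and the point is a local minimum.

local minimum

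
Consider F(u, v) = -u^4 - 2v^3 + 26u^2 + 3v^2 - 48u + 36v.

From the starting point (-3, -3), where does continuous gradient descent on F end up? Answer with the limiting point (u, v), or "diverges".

F is separable, so gradient descent decouples: u follows -∂F/∂u, v follows -∂F/∂v.
∂F/∂u = -4(u - 3)(u - 1)(u + 4); at u=-3 this is -96, so u increases.
∂F/∂v = -6(v - 3)(v + 2); at v=-3 this is -36, so v increases.
u converges to its nearest critical value 1 (a local min of the u-part); v converges to -2. The iterate converges to (1, -2).

(1, -2)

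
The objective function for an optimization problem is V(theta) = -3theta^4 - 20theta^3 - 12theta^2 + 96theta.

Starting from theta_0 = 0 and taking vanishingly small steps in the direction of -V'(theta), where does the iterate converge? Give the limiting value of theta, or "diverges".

-2

V'(theta) = -12(theta - 1)(theta + 2)(theta + 4), so V'(0) = 96.
Gradient descent moves in the -V' direction, i.e. theta is decreasing.
The nearest critical point in that direction is theta = -2, where V'' = 72 > 0 (a local minimum). The iterate converges there.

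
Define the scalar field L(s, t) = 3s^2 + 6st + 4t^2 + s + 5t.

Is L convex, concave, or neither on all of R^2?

convex

L is quadratic, so its Hessian is the constant matrix H = [[6, 6], [6, 8]].
det(H) = 12, tr(H) = 14.
det(H) > 0 and tr(H) > 0, so H is positive definite everywhere: convex.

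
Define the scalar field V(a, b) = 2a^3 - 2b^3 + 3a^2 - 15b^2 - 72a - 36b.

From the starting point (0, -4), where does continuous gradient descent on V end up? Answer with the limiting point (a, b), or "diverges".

(3, -3)

V is separable, so gradient descent decouples: a follows -∂V/∂a, b follows -∂V/∂b.
∂V/∂a = 6(a - 3)(a + 4); at a=0 this is -72, so a increases.
∂V/∂b = -6(b + 2)(b + 3); at b=-4 this is -12, so b increases.
a converges to its nearest critical value 3 (a local min of the a-part); b converges to -3. The iterate converges to (3, -3).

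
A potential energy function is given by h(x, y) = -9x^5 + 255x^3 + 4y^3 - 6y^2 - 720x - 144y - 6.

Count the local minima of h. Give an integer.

2

h separates as a function of x plus a function of y, so ∇h=0 decouples.
∂h/∂x = -45(x - 4)(x - 1)(x + 1)(x + 4) = 0 at x ∈ {-4, -1, 1, 4}; ∂h/∂y = 12(y - 4)(y + 3) = 0 at y ∈ {-3, 4}.
The Hessian is diagonal: diag(h_xx, h_yy). Second derivatives: h_xx(-4)=5400, h_xx(-1)=-1350, h_xx(1)=1350, h_xx(4)=-5400; h_yy(-3)=-84, h_yy(4)=84.
Local minima occur where both diagonal entries positive: (-4, 4), (1, 4). Count: 2.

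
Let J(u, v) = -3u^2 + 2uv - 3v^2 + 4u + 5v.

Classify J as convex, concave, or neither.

J is quadratic, so its Hessian is the constant matrix H = [[-6, 2], [2, -6]].
det(H) = 32, tr(H) = -12.
det(H) > 0 and tr(H) < 0, so H is negative definite everywhere: concave.

concave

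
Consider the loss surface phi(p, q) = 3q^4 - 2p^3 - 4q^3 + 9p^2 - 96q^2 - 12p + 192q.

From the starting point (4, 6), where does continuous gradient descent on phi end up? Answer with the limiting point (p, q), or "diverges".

phi is separable, so gradient descent decouples: p follows -∂phi/∂p, q follows -∂phi/∂q.
∂phi/∂p = -6(p - 2)(p - 1); at p=4 this is -36, so p increases.
∂phi/∂q = 12(q - 4)(q - 1)(q + 4); at q=6 this is 1200, so q decreases.
The p-coordinate has no critical point in that direction and runs off to infinity.

diverges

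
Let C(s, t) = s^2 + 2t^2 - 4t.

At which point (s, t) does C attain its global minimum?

C(s,t) separates as P(s) + Q(t), so its minimum is min P + min Q.
P'(s) = 2s vanishes at s ∈ {0}; Q'(t) = 4(t - 1) vanishes at t ∈ {1}.
Local minima of P (where P''>0): P(0)=0. Local minima of Q: Q(1)=-2.
So the global minimum of C is P(0) + Q(1) = 0 − 2 = -2, attained at (0, 1).

(0, 1)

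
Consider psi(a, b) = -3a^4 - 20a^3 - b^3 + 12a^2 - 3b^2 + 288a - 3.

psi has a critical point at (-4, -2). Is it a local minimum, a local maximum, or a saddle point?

saddle point

The mixed partial ∂²psi/∂a∂b is 0, so the Hessian at any point is diag(psi_aa, psi_bb) = diag(12(-3a^2 - 10a + 2), -6(b + 1)).
At (-4, -2): H = diag(-72, 6).
The eigenvalues have opposite signs, so H is indefinite: a saddle point.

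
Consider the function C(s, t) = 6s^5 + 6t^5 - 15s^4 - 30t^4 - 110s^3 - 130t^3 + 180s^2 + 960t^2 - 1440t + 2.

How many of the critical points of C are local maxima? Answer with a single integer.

C separates as a function of s plus a function of t, so ∇C=0 decouples.
∂C/∂s = 30s(s - 4)(s - 1)(s + 3) = 0 at s ∈ {-3, 0, 1, 4}; ∂C/∂t = 30(t - 4)(t - 3)(t - 1)(t + 4) = 0 at t ∈ {-4, 1, 3, 4}.
The Hessian is diagonal: diag(C_ss, C_tt). Second derivatives: C_ss(-3)=-2520, C_ss(0)=360, C_ss(1)=-360, C_ss(4)=2520; C_tt(-4)=-8400, C_tt(1)=900, C_tt(3)=-420, C_tt(4)=720.
Local maxima occur where both diagonal entries negative: (-3, -4), (-3, 3), (1, -4), (1, 3). Count: 4.

4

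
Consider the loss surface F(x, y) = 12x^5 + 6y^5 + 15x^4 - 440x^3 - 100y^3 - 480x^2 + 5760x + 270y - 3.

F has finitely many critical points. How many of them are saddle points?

8

F separates as a function of x plus a function of y, so ∇F=0 decouples.
∂F/∂x = 60(x - 4)(x - 2)(x + 3)(x + 4) = 0 at x ∈ {-4, -3, 2, 4}; ∂F/∂y = 30(y - 3)(y - 1)(y + 1)(y + 3) = 0 at y ∈ {-3, -1, 1, 3}.
The Hessian is diagonal: diag(F_xx, F_yy). Second derivatives: F_xx(-4)=-2880, F_xx(-3)=2100, F_xx(2)=-3600, F_xx(4)=6720; F_yy(-3)=-1440, F_yy(-1)=480, F_yy(1)=-480, F_yy(3)=1440.
Saddle points occur where the two diagonal entries have opposite signs: (-4, -1), (-4, 3), (-3, -3), (-3, 1), (2, -1), (2, 3), (4, -3), (4, 1). Count: 8.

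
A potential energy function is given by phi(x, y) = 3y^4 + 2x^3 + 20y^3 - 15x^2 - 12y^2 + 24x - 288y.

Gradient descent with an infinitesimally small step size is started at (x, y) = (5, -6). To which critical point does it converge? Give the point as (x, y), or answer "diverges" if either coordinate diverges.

phi is separable, so gradient descent decouples: x follows -∂phi/∂x, y follows -∂phi/∂y.
∂phi/∂x = 6(x - 4)(x - 1); at x=5 this is 24, so x decreases.
∂phi/∂y = 12(y - 2)(y + 3)(y + 4); at y=-6 this is -576, so y increases.
x converges to its nearest critical value 4 (a local min of the x-part); y converges to -4. The iterate converges to (4, -4).

(4, -4)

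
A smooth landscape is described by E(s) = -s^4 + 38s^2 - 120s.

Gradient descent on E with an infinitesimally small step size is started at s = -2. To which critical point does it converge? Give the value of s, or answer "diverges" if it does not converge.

E'(s) = -4(s - 3)(s - 2)(s + 5), so E'(-2) = -240.
Gradient descent moves in the -E' direction, i.e. s is increasing.
The nearest critical point in that direction is s = 2, where E'' = 28 > 0 (a local minimum). The iterate converges there.

2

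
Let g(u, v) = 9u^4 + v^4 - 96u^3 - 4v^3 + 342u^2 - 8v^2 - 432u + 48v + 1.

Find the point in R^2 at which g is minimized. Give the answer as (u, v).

g(u,v) separates as P(u) + Q(v) + 1, so its minimum is min P + min Q + 1.
P'(u) = 36(u - 4)(u - 3)(u - 1) vanishes at u ∈ {1, 3, 4}; Q'(v) = 4(v - 3)(v - 2)(v + 2) vanishes at v ∈ {-2, 2, 3}.
Local minima of P (where P''>0): P(1)=-177, P(4)=-96. Local minima of Q: Q(-2)=-80, Q(3)=45.
So the global minimum of g is P(1) + Q(-2) + 1 = -177 − 80 + 1 = -256, attained at (1, -2).

(1, -2)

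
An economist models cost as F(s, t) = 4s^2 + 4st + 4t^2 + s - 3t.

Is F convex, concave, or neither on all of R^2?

convex

F is quadratic, so its Hessian is the constant matrix H = [[8, 4], [4, 8]].
det(H) = 48, tr(H) = 16.
det(H) > 0 and tr(H) > 0, so H is positive definite everywhere: convex.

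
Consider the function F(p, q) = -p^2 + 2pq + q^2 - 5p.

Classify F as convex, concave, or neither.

neither

F is quadratic, so its Hessian is the constant matrix H = [[-2, 2], [2, 2]].
det(H) = -8, tr(H) = 0.
det(H) < 0, so H is indefinite: neither convex nor concave.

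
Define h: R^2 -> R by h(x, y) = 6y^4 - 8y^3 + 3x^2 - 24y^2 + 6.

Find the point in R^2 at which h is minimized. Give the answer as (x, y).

(0, 2)

h(x,y) separates as P(x) + Q(y) + 6, so its minimum is min P + min Q + 6.
P'(x) = 6x vanishes at x ∈ {0}; Q'(y) = 24y(y - 2)(y + 1) vanishes at y ∈ {-1, 0, 2}.
Local minima of P (where P''>0): P(0)=0. Local minima of Q: Q(-1)=-10, Q(2)=-64.
So the global minimum of h is P(0) + Q(2) + 6 = 0 − 64 + 6 = -58, attained at (0, 2).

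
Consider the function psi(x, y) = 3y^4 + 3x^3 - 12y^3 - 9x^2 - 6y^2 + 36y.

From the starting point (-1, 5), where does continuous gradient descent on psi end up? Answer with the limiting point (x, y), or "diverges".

psi is separable, so gradient descent decouples: x follows -∂psi/∂x, y follows -∂psi/∂y.
∂psi/∂x = 9x(x - 2); at x=-1 this is 27, so x decreases.
∂psi/∂y = 12(y - 3)(y - 1)(y + 1); at y=5 this is 576, so y decreases.
The x-coordinate has no critical point in that direction and runs off to infinity.

diverges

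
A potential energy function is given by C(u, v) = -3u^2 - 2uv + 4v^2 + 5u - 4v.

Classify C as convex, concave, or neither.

C is quadratic, so its Hessian is the constant matrix H = [[-6, -2], [-2, 8]].
det(H) = -52, tr(H) = 2.
det(H) < 0, so H is indefinite: neither convex nor concave.

neither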